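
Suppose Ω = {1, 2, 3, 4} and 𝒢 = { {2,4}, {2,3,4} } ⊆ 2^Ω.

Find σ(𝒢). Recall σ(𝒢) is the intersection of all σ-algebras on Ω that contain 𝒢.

Initial family (4 sets): { {}, {2,4}, {2,3,4}, Ω }.
Round 1. New:
  {1}  = {2,3,4}ᶜ
  {1,3}  = {2,4}ᶜ
  (now 6)
Round 2 (1 new):
  {1,2,4}  = {2,4} ∪ {1}
  (now 7)
Round 3: 1 new —
  {3}  = {1,2,4}ᶜ
  (now 8)
Round 4: already closed under ᶜ and ∪.

Therefore σ(𝒢) = { {}, {1}, {3}, {1,3}, {2,4}, {1,2,4}, {2,3,4}, Ω } (|σ(𝒢)| = 8).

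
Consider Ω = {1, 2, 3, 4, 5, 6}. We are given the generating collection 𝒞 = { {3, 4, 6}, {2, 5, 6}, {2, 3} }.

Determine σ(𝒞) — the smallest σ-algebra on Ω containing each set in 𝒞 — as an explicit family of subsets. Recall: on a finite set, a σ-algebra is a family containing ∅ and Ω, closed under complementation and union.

Start: 𝒞 ∪ {∅, Ω} = { ∅, {2, 3}, {2, 5, 6}, {3, 4, 6}, Ω }.
Round 1 (6 new):
  {1, 2, 5}  = complement {3, 4, 6}
  {1, 3, 4}  = complement {2, 5, 6}
  {1, 4, 5, 6}  = complement {2, 3}
  {2, 3, 4, 6}  = {2, 3} ∪ {3, 4, 6}
  {2, 3, 5, 6}  = {2, 3} ∪ {2, 5, 6}
  {2, 3, 4, 5, 6}  = {3, 4, 6} ∪ {2, 5, 6}
  [11 total]
Round 2. New:
  {1}  = complement {2, 3, 4, 5, 6}
  {1, 4}  = complement {2, 3, 5, 6}
  {1, 5}  = complement {2, 3, 4, 6}
  {1, 2, 3, 4}  = {1, 3, 4} ∪ {2, 3}
  {1, 2, 3, 5}  = {1, 2, 5} ∪ {2, 3}
  {1, 2, 5, 6}  = {2, 5, 6} ∪ {1, 2, 5}
  {1, 3, 4, 6}  = {1, 3, 4} ∪ {3, 4, 6}
  {1, 2, 3, 4, 5}  = {1, 2, 5} ∪ {1, 3, 4}
  {1, 2, 3, 4, 6}  = {1, 3, 4} ∪ {2, 3, 4, 6}
  {1, 2, 3, 5, 6}  = {1, 2, 5} ∪ {2, 3, 5, 6}
  {1, 2, 4, 5, 6}  = {1, 4, 5, 6} ∪ {2, 5, 6}
  {1, 3, 4, 5, 6}  = {1, 4, 5, 6} ∪ {1, 3, 4}
  [23 total]
Round 3 (13 new):
  {2}  = complement {1, 3, 4, 5, 6}
  {3}  = complement {1, 2, 4, 5, 6}
  {4}  = complement {1, 2, 3, 5, 6}
  {5}  = complement {1, 2, 3, 4, 6}
  {6}  = complement {1, 2, 3, 4, 5}
  {2, 5}  = complement {1, 3, 4, 6}
  {3, 4}  = complement {1, 2, 5, 6}
  {4, 6}  = complement {1, 2, 3, 5}
  {5, 6}  = complement {1, 2, 3, 4}
  {1, 2, 3}  = {2, 3} ∪ {1}
  {1, 4, 5}  = {1, 4} ∪ {1, 5}
  {1, 2, 4, 5}  = {1, 4} ∪ {1, 2, 5}
  {1, 3, 4, 5}  = {1, 3, 4} ∪ {1, 5}
  [36 total]
Round 4 adds 24:
  {1, 2}  = {1} ∪ {2}
  {1, 3}  = {1} ∪ {3}
  {1, 6}  = {1} ∪ {6}
  {2, 4}  = {2} ∪ {4}
  {2, 6}  = complement {1, 3, 4, 5}
  {3, 5}  = {5} ∪ {3}
  {3, 6}  = complement {1, 2, 4, 5}
  {4, 5}  = {5} ∪ {4}
  {1, 2, 4}  = {2} ∪ {1, 4}
  {1, 3, 5}  = {3} ∪ {1, 5}
  {1, 4, 6}  = {1} ∪ {4, 6}
  {1, 5, 6}  = {5, 6} ∪ {1}
  {2, 3, 4}  = {3, 4} ∪ {2}
  {2, 3, 5}  = {2, 5} ∪ {3}
  {2, 3, 6}  = complement {1, 4, 5}
  {2, 4, 5}  = {2, 5} ∪ {4}
  {2, 4, 6}  = {2} ∪ {4, 6}
  {3, 4, 5}  = {3, 4} ∪ {5}
  {3, 5, 6}  = {5, 6} ∪ {3}
  {4, 5, 6}  = complement {1, 2, 3}
  {1, 2, 3, 6}  = {1, 2, 3} ∪ {6}
  {2, 3, 4, 5}  = {2, 5} ∪ {3, 4}
  {2, 4, 5, 6}  = {2, 5} ∪ {4, 6}
  {3, 4, 5, 6}  = {3, 4} ∪ {5, 6}
  [60 total]
Round 5: 4 new —
  {1, 2, 6}  = complement {3, 4, 5}
  {1, 3, 6}  = complement {2, 4, 5}
  {1, 2, 4, 6}  = complement {3, 5}
  {1, 3, 5, 6}  = complement {2, 4}
  [64 total]
Round 6: closed — nothing new.

Therefore σ(𝒞) = { ∅, {1}, {2}, {3}, {4}, {5}, {6}, {1, 2}, {1, 3}, {1, 4}, {1, 5}, {1, 6}, {2, 3}, {2, 4}, {2, 5}, {2, 6}, {3, 4}, {3, 5}, {3, 6}, {4, 5}, {4, 6}, {5, 6}, {1, 2, 3}, {1, 2, 4}, {1, 2, 5}, {1, 2, 6}, {1, 3, 4}, {1, 3, 5}, {1, 3, 6}, {1, 4, 5}, {1, 4, 6}, {1, 5, 6}, {2, 3, 4}, {2, 3, 5}, {2, 3, 6}, {2, 4, 5}, {2, 4, 6}, {2, 5, 6}, {3, 4, 5}, {3, 4, 6}, {3, 5, 6}, {4, 5, 6}, {1, 2, 3, 4}, {1, 2, 3, 5}, {1, 2, 3, 6}, {1, 2, 4, 5}, {1, 2, 4, 6}, {1, 2, 5, 6}, {1, 3, 4, 5}, {1, 3, 4, 6}, {1, 3, 5, 6}, {1, 4, 5, 6}, {2, 3, 4, 5}, {2, 3, 4, 6}, {2, 3, 5, 6}, {2, 4, 5, 6}, {3, 4, 5, 6}, {1, 2, 3, 4, 5}, {1, 2, 3, 4, 6}, {1, 2, 3, 5, 6}, {1, 2, 4, 5, 6}, {1, 3, 4, 5, 6}, {2, 3, 4, 5, 6}, Ω } (|σ(𝒞)| = 64).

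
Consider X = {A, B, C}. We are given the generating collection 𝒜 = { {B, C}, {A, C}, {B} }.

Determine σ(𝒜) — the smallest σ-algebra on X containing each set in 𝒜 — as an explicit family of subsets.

σ(𝒜) (8 sets): { {}, {A}, {B}, {C}, {A, B}, {A, C}, {B, C}, X }

Check:
Take S₀ = 𝒜 ∪ {∅, X} = { {}, {B}, {A, C}, {B, C}, X }.
Iteration 1: +1 →
  {A}  = complement {B, C}
Iteration 2 adds 1:
  {A, B}  = {B} ∪ {A}
Iteration 3: 1 new —
  {C}  = complement {A, B}
Iteration 4: closed — nothing new.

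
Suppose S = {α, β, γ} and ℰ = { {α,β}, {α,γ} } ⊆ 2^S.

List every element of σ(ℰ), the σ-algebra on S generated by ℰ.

Initial family (4 sets): { {}, {α,β}, {α,γ}, S }.
Step 1 (2 new):
  {β}  = {α,γ}ᶜ
  {γ}  = {α,β}ᶜ
  [6 total]
Step 2. New:
  {β,γ}  = {γ} ∪ {β}
  [7 total]
Step 3: 1 new —
  {α}  = {β,γ}ᶜ
  [8 total]
Step 4 adds nothing — fixpoint reached.

Therefore σ(ℰ) = { {}, {α}, {β}, {γ}, {α,β}, {α,γ}, {β,γ}, S } (|σ(ℰ)| = 8).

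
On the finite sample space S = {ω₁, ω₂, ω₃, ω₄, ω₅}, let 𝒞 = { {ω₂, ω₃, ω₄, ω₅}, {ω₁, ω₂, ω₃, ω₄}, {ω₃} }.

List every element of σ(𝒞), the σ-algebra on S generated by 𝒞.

σ(𝒞) = { {}, {ω₁}, {ω₃}, {ω₅}, {ω₁, ω₃}, {ω₁, ω₅}, {ω₂, ω₄}, {ω₃, ω₅}, {ω₁, ω₂, ω₄}, {ω₁, ω₃, ω₅}, {ω₂, ω₃, ω₄}, {ω₂, ω₄, ω₅}, {ω₁, ω₂, ω₃, ω₄}, {ω₁, ω₂, ω₄, ω₅}, {ω₂, ω₃, ω₄, ω₅}, S }

Working:
Begin from { {}, {ω₃}, {ω₁, ω₂, ω₃, ω₄}, {ω₂, ω₃, ω₄, ω₅}, S } (that is, 𝒞 plus ∅ and S).
Step 1: 3 new —
  {ω₁}  = {ω₂, ω₃, ω₄, ω₅}ᶜ
  {ω₅}  = {ω₁, ω₂, ω₃, ω₄}ᶜ
  {ω₁, ω₂, ω₄, ω₅}  = {ω₃}ᶜ
  (now 8)
Step 2. New:
  {ω₁, ω₃}  = {ω₃} ∪ {ω₁}
  {ω₁, ω₅}  = {ω₅} ∪ {ω₁}
  {ω₃, ω₅}  = {ω₃} ∪ {ω₅}
  (now 11)
Step 3 adds 4:
  {ω₁, ω₂, ω₄}  = {ω₃, ω₅}ᶜ
  {ω₁, ω₃, ω₅}  = {ω₃} ∪ {ω₁, ω₅}
  {ω₂, ω₃, ω₄}  = {ω₁, ω₅}ᶜ
  {ω₂, ω₄, ω₅}  = {ω₁, ω₃}ᶜ
  (now 15)
Step 4 adds 1:
  {ω₂, ω₄}  = {ω₁, ω₃, ω₅}ᶜ
  (now 16)
After Step 5 the family is unchanged; done.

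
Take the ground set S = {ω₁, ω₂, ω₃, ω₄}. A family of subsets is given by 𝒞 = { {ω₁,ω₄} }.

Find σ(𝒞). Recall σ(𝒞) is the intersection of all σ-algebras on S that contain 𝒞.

Seed the family with 𝒞 together with ∅ and S: { ∅, {ω₁,ω₄}, S }.
Iteration 1. New:
  {ω₂,ω₃}  = complement {ω₁,ω₄}
  — 4 sets.
Iteration 2: stable.

σ(𝒞) = { ∅, {ω₁,ω₄}, {ω₂,ω₃}, S }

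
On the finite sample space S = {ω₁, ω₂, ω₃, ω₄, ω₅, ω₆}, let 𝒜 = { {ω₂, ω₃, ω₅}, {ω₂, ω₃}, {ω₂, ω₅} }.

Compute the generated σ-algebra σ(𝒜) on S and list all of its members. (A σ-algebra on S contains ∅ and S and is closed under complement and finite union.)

Answer: σ(𝒜) = { {}, {ω₂}, {ω₃}, {ω₅}, {ω₂, ω₃}, {ω₂, ω₅}, {ω₃, ω₅}, {ω₁, ω₄, ω₆}, {ω₂, ω₃, ω₅}, {ω₁, ω₂, ω₄, ω₆}, {ω₁, ω₃, ω₄, ω₆}, {ω₁, ω₄, ω₅, ω₆}, {ω₁, ω₂, ω₃, ω₄, ω₆}, {ω₁, ω₂, ω₄, ω₅, ω₆}, {ω₁, ω₃, ω₄, ω₅, ω₆}, S }

Check:
Begin from { {}, {ω₂, ω₃}, {ω₂, ω₅}, {ω₂, ω₃, ω₅}, S } (that is, 𝒜 plus ∅ and S).
Pass 1: 3 new —
  {ω₁, ω₄, ω₆}  = complement {ω₂, ω₃, ω₅}
  {ω₁, ω₃, ω₄, ω₆}  = complement {ω₂, ω₅}
  {ω₁, ω₄, ω₅, ω₆}  = complement {ω₂, ω₃}
  |family| = 8
Pass 2 (3 new):
  {ω₁, ω₂, ω₃, ω₄, ω₆}  = {ω₂, ω₃} ∪ {ω₁, ω₄, ω₆}
  {ω₁, ω₂, ω₄, ω₅, ω₆}  = {ω₁, ω₄, ω₅, ω₆} ∪ {ω₂, ω₅}
  {ω₁, ω₃, ω₄, ω₅, ω₆}  = {ω₁, ω₄, ω₅, ω₆} ∪ {ω₁, ω₃, ω₄, ω₆}
  |family| = 11
Pass 3 (3 new):
  {ω₂}  = complement {ω₁, ω₃, ω₄, ω₅, ω₆}
  {ω₃}  = complement {ω₁, ω₂, ω₄, ω₅, ω₆}
  {ω₅}  = complement {ω₁, ω₂, ω₃, ω₄, ω₆}
  |family| = 14
Pass 4 (2 new):
  {ω₃, ω₅}  = {ω₃} ∪ {ω₅}
  {ω₁, ω₂, ω₄, ω₆}  = {ω₂} ∪ {ω₁, ω₄, ω₆}
  |family| = 16
Pass 5: already closed under ᶜ and ∪.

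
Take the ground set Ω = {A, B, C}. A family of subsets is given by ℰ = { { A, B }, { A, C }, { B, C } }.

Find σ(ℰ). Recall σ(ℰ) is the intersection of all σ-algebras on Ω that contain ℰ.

Take S₀ = ℰ ∪ {∅, Ω} = { ∅, { A, B }, { A, C }, { B, C }, Ω }.
Iteration 1 adds 3:
  { A }  = complement { B, C }
  { B }  = complement { A, C }
  { C }  = complement { A, B }
Iteration 2: already closed under ᶜ and ∪.

σ(ℰ) = { ∅, { A }, { B }, { C }, { A, B }, { A, C }, { B, C }, Ω }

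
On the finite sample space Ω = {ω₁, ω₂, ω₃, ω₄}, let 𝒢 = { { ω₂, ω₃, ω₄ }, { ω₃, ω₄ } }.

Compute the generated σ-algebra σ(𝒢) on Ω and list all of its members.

Initial family (4 sets): { ∅, { ω₃, ω₄ }, { ω₂, ω₃, ω₄ }, Ω }.
Round 1. New:
  { ω₁ }  = complement { ω₂, ω₃, ω₄ }
  { ω₁, ω₂ }  = complement { ω₃, ω₄ }
Round 2: +1 →
  { ω₁, ω₃, ω₄ }  = { ω₃, ω₄ } ∪ { ω₁ }
Round 3: +1 →
  { ω₂ }  = complement { ω₁, ω₃, ω₄ }
Round 4: no new sets; the family is a σ-algebra.

σ(𝒢) = { ∅, { ω₁ }, { ω₂ }, { ω₁, ω₂ }, { ω₃, ω₄ }, { ω₁, ω₃, ω₄ }, { ω₂, ω₃, ω₄ }, Ω }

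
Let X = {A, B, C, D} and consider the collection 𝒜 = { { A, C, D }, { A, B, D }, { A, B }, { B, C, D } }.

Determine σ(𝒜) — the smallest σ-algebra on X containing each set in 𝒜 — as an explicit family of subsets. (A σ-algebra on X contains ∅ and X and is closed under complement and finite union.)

Begin from { ∅, { A, B }, { A, B, D }, { A, C, D }, { B, C, D }, X } (that is, 𝒜 plus ∅ and X).
Step 1: 4 new —
  { A }  = complement { B, C, D }
  { B }  = complement { A, C, D }
  { C }  = complement { A, B, D }
  { C, D }  = complement { A, B }
  — 10 sets.
Step 2 (3 new):
  { A, C }  = { C } ∪ { A }
  { B, C }  = { B } ∪ { C }
  { A, B, C }  = { A, B } ∪ { C }
  — 13 sets.
Step 3 (3 new):
  { D }  = complement { A, B, C }
  { A, D }  = complement { B, C }
  { B, D }  = complement { A, C }
  — 16 sets.
Step 4: stable.

Hence σ(𝒜) has 16 members: { ∅, { A }, { B }, { C }, { D }, { A, B }, { A, C }, { A, D }, { B, C }, { B, D }, { C, D }, { A, B, C }, { A, B, D }, { A, C, D }, { B, C, D }, X }.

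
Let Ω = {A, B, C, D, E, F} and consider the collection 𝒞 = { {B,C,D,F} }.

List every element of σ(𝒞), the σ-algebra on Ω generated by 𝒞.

|σ(𝒞)| = 4.  σ(𝒞) = { {}, {A,E}, {B,C,D,F}, Ω }

Check:
Start: 𝒞 ∪ {∅, Ω} = { {}, {B,C,D,F}, Ω }.
Pass 1. New:
  {A,E}  = Ω∖{B,C,D,F}
  [4 total]
Pass 2: no new sets; the family is a σ-algebra.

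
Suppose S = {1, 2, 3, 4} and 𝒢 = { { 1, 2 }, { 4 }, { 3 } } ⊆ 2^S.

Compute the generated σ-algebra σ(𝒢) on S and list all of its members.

σ(𝒢) (8 sets): { ∅, { 3 }, { 4 }, { 1, 2 }, { 3, 4 }, { 1, 2, 3 }, { 1, 2, 4 }, S }

Derivation:
Begin from { ∅, { 3 }, { 4 }, { 1, 2 }, S } (that is, 𝒢 plus ∅ and S).
Pass 1 (3 new):
  { 3, 4 }  = ᶜ of { 1, 2 }
  { 1, 2, 3 }  = ᶜ of { 4 }
  { 1, 2, 4 }  = ᶜ of { 3 }
  [8 total]
Pass 2: closed — nothing new.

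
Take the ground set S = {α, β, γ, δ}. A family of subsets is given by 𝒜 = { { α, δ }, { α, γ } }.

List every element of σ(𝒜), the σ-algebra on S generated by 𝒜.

Answer: σ(𝒜) = { {}, { α }, { β }, { γ }, { δ }, { α, β }, { α, γ }, { α, δ }, { β, γ }, { β, δ }, { γ, δ }, { α, β, γ }, { α, β, δ }, { α, γ, δ }, { β, γ, δ }, S }

Working:
Take S₀ = 𝒜 ∪ {∅, S} = { {}, { α, γ }, { α, δ }, S }.
Pass 1: +3 →
  { β, γ }  = { α, δ }ᶜ
  { β, δ }  = { α, γ }ᶜ
  { α, γ, δ }  = { α, γ } ∪ { α, δ }
  (now 7)
Pass 2: 4 new —
  { β }  = { α, γ, δ }ᶜ
  { α, β, γ }  = { β, γ } ∪ { α, γ }
  { α, β, δ }  = { α, δ } ∪ { β, δ }
  { β, γ, δ }  = { β, γ } ∪ { β, δ }
  (now 11)
Pass 3 (3 new):
  { α }  = { β, γ, δ }ᶜ
  { γ }  = { α, β, δ }ᶜ
  { δ }  = { α, β, γ }ᶜ
  (now 14)
Pass 4: 2 new —
  { α, β }  = { β } ∪ { α }
  { γ, δ }  = { γ } ∪ { δ }
  (now 16)
Pass 5: closed — nothing new.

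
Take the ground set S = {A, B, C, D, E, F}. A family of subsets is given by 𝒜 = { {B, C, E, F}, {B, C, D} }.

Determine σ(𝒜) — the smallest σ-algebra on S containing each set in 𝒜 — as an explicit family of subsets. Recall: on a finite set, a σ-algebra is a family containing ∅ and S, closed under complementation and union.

Start: 𝒜 ∪ {∅, S} = { {}, {B, C, D}, {B, C, E, F}, S }.
Iteration 1. New:
  {A, D}  = {B, C, E, F}ᶜ
  {A, E, F}  = {B, C, D}ᶜ
  {B, C, D, E, F}  = {B, C, E, F} ∪ {B, C, D}
  [7 total]
Iteration 2 adds 4:
  {A}  = {B, C, D, E, F}ᶜ
  {A, B, C, D}  = {B, C, D} ∪ {A, D}
  {A, D, E, F}  = {A, D} ∪ {A, E, F}
  {A, B, C, E, F}  = {A, E, F} ∪ {B, C, E, F}
  [11 total]
Iteration 3 (3 new):
  {D}  = {A, B, C, E, F}ᶜ
  {B, C}  = {A, D, E, F}ᶜ
  {E, F}  = {A, B, C, D}ᶜ
  [14 total]
Iteration 4. New:
  {A, B, C}  = {B, C} ∪ {A}
  {D, E, F}  = {E, F} ∪ {D}
  [16 total]
Iteration 5: stable.

Hence σ(𝒜) has 16 members: { {}, {A}, {D}, {A, D}, {B, C}, {E, F}, {A, B, C}, {A, E, F}, {B, C, D}, {D, E, F}, {A, B, C, D}, {A, D, E, F}, {B, C, E, F}, {A, B, C, E, F}, {B, C, D, E, F}, S }.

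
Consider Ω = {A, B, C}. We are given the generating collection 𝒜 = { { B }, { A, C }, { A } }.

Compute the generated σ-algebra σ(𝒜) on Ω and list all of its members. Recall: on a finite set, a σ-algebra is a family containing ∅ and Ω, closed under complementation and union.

Seed the family with 𝒜 together with ∅ and Ω: { {  }, { A }, { B }, { A, C }, Ω }.
Pass 1. New:
  { A, B }  = { B } ∪ { A }
  { B, C }  = Ω∖{ A }
  [7 total]
Pass 2 (1 new):
  { C }  = Ω∖{ A, B }
  [8 total]
Pass 3: closed — nothing new.

|σ(𝒜)| = 8.  σ(𝒜) = { {  }, { A }, { B }, { C }, { A, B }, { A, C }, { B, C }, Ω }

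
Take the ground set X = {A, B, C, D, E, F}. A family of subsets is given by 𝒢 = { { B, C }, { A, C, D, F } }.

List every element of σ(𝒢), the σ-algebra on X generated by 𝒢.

σ(𝒢) (16 sets): { ∅, { B }, { C }, { E }, { B, C }, { B, E }, { C, E }, { A, D, F }, { B, C, E }, { A, B, D, F }, { A, C, D, F }, { A, D, E, F }, { A, B, C, D, F }, { A, B, D, E, F }, { A, C, D, E, F }, X }

Trace:
Seed the family with 𝒢 together with ∅ and X: { ∅, { B, C }, { A, C, D, F }, X }.
Round 1. New:
  { B, E }  = { A, C, D, F }ᶜ
  { A, D, E, F }  = { B, C }ᶜ
  { A, B, C, D, F }  = { A, C, D, F } ∪ { B, C }
  (now 7)
Round 2 adds 4:
  { E }  = { A, B, C, D, F }ᶜ
  { B, C, E }  = { B, E } ∪ { B, C }
  { A, B, D, E, F }  = { B, E } ∪ { A, D, E, F }
  { A, C, D, E, F }  = { A, C, D, F } ∪ { A, D, E, F }
  (now 11)
Round 3 adds 3:
  { B }  = { A, C, D, E, F }ᶜ
  { C }  = { A, B, D, E, F }ᶜ
  { A, D, F }  = { B, C, E }ᶜ
  (now 14)
Round 4: 2 new —
  { C, E }  = { C } ∪ { E }
  { A, B, D, F }  = { B } ∪ { A, D, F }
  (now 16)
Round 5: stable.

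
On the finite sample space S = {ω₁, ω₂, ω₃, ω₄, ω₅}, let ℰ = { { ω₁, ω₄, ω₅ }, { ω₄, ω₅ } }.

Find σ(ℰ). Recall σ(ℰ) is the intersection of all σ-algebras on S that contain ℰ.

Begin from { {  }, { ω₄, ω₅ }, { ω₁, ω₄, ω₅ }, S } (that is, ℰ plus ∅ and S).
Pass 1 adds 2:
  { ω₂, ω₃ }  = S∖{ ω₁, ω₄, ω₅ }
  { ω₁, ω₂, ω₃ }  = S∖{ ω₄, ω₅ }
  (now 6)
Pass 2 adds 1:
  { ω₂, ω₃, ω₄, ω₅ }  = { ω₄, ω₅ } ∪ { ω₂, ω₃ }
  (now 7)
Pass 3: 1 new —
  { ω₁ }  = S∖{ ω₂, ω₃, ω₄, ω₅ }
  (now 8)
Pass 4: already closed under ᶜ and ∪.

Therefore σ(ℰ) = { {  }, { ω₁ }, { ω₂, ω₃ }, { ω₄, ω₅ }, { ω₁, ω₂, ω₃ }, { ω₁, ω₄, ω₅ }, { ω₂, ω₃, ω₄, ω₅ }, S } (|σ(ℰ)| = 8).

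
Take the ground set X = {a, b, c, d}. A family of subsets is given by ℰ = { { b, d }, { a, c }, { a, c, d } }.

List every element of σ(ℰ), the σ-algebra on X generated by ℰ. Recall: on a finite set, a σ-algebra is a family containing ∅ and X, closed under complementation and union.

σ(ℰ) = { {  }, { b }, { d }, { a, c }, { b, d }, { a, b, c }, { a, c, d }, X }

Derivation:
Begin from { {  }, { a, c }, { b, d }, { a, c, d }, X } (that is, ℰ plus ∅ and X).
Iteration 1: +1 →
  { b }  = X∖{ a, c, d }
  |family| = 6
Iteration 2: +1 →
  { a, b, c }  = { b } ∪ { a, c }
  |family| = 7
Iteration 3. New:
  { d }  = X∖{ a, b, c }
  |family| = 8
Iteration 4: no new sets; the family is a σ-algebra.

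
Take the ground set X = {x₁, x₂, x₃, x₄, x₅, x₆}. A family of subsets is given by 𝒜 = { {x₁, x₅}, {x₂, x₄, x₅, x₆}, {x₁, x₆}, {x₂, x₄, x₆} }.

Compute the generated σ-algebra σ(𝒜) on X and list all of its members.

σ(𝒜) (32 sets): { ∅, {x₁}, {x₃}, {x₅}, {x₆}, {x₁, x₃}, {x₁, x₅}, {x₁, x₆}, {x₂, x₄}, {x₃, x₅}, {x₃, x₆}, {x₅, x₆}, {x₁, x₂, x₄}, {x₁, x₃, x₅}, {x₁, x₃, x₆}, {x₁, x₅, x₆}, {x₂, x₃, x₄}, {x₂, x₄, x₅}, {x₂, x₄, x₆}, {x₃, x₅, x₆}, {x₁, x₂, x₃, x₄}, {x₁, x₂, x₄, x₅}, {x₁, x₂, x₄, x₆}, {x₁, x₃, x₅, x₆}, {x₂, x₃, x₄, x₅}, {x₂, x₃, x₄, x₆}, {x₂, x₄, x₅, x₆}, {x₁, x₂, x₃, x₄, x₅}, {x₁, x₂, x₃, x₄, x₆}, {x₁, x₂, x₄, x₅, x₆}, {x₂, x₃, x₄, x₅, x₆}, X }

Check:
Begin from { ∅, {x₁, x₅}, {x₁, x₆}, {x₂, x₄, x₆}, {x₂, x₄, x₅, x₆}, X } (that is, 𝒜 plus ∅ and X).
Pass 1: 7 new —
  {x₁, x₃}  = X∖{x₂, x₄, x₅, x₆}
  {x₁, x₃, x₅}  = X∖{x₂, x₄, x₆}
  {x₁, x₅, x₆}  = {x₁, x₅} ∪ {x₁, x₆}
  {x₁, x₂, x₄, x₆}  = {x₂, x₄, x₆} ∪ {x₁, x₆}
  {x₂, x₃, x₄, x₅}  = X∖{x₁, x₆}
  {x₂, x₃, x₄, x₆}  = X∖{x₁, x₅}
  {x₁, x₂, x₄, x₅, x₆}  = {x₂, x₄, x₆} ∪ {x₁, x₅}
  |family| = 13
Pass 2: 8 new —
  {x₃}  = X∖{x₁, x₂, x₄, x₅, x₆}
  {x₃, x₅}  = X∖{x₁, x₂, x₄, x₆}
  {x₁, x₃, x₆}  = {x₁, x₆} ∪ {x₁, x₃}
  {x₂, x₃, x₄}  = X∖{x₁, x₅, x₆}
  {x₁, x₃, x₅, x₆}  = {x₁, x₆} ∪ {x₁, x₃, x₅}
  {x₁, x₂, x₃, x₄, x₅}  = {x₁, x₃, x₅} ∪ {x₂, x₃, x₄, x₅}
  {x₁, x₂, x₃, x₄, x₆}  = {x₂, x₄, x₆} ∪ {x₁, x₃}
  {x₂, x₃, x₄, x₅, x₆}  = {x₂, x₄, x₆} ∪ {x₂, x₃, x₄, x₅}
  |family| = 21
Pass 3: 6 new —
  {x₁}  = X∖{x₂, x₃, x₄, x₅, x₆}
  {x₅}  = X∖{x₁, x₂, x₃, x₄, x₆}
  {x₆}  = X∖{x₁, x₂, x₃, x₄, x₅}
  {x₂, x₄}  = X∖{x₁, x₃, x₅, x₆}
  {x₂, x₄, x₅}  = X∖{x₁, x₃, x₆}
  {x₁, x₂, x₃, x₄}  = {x₁, x₃} ∪ {x₂, x₃, x₄}
  |family| = 27
Pass 4: 5 new —
  {x₃, x₆}  = {x₆} ∪ {x₃}
  {x₅, x₆}  = X∖{x₁, x₂, x₃, x₄}
  {x₁, x₂, x₄}  = {x₂, x₄} ∪ {x₁}
  {x₃, x₅, x₆}  = {x₆} ∪ {x₃, x₅}
  {x₁, x₂, x₄, x₅}  = {x₁, x₅} ∪ {x₂, x₄}
  |family| = 32
Pass 5: already closed under ᶜ and ∪.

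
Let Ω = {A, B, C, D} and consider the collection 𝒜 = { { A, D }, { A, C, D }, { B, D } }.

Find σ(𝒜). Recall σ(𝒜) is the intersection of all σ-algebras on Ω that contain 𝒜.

σ(𝒜) (16 sets): { {}, { A }, { B }, { C }, { D }, { A, B }, { A, C }, { A, D }, { B, C }, { B, D }, { C, D }, { A, B, C }, { A, B, D }, { A, C, D }, { B, C, D }, Ω }

Derivation:
Initial family (5 sets): { {}, { A, D }, { B, D }, { A, C, D }, Ω }.
Step 1. New:
  { B }  = Ω∖{ A, C, D }
  { A, C }  = Ω∖{ B, D }
  { B, C }  = Ω∖{ A, D }
  { A, B, D }  = { A, D } ∪ { B, D }
  — 9 sets.
Step 2 adds 3:
  { C }  = Ω∖{ A, B, D }
  { A, B, C }  = { B } ∪ { A, C }
  { B, C, D }  = { B, C } ∪ { B, D }
  — 12 sets.
Step 3 adds 2:
  { A }  = Ω∖{ B, C, D }
  { D }  = Ω∖{ A, B, C }
  — 14 sets.
Step 4: 2 new —
  { A, B }  = { B } ∪ { A }
  { C, D }  = { C } ∪ { D }
  — 16 sets.
Step 5: closed — nothing new.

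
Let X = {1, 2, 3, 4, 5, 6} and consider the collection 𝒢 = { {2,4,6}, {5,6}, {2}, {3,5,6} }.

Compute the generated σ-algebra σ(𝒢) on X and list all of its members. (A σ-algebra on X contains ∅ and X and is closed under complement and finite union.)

Seed the family with 𝒢 together with ∅ and X: { ∅, {2}, {5,6}, {2,4,6}, {3,5,6}, X }.
Iteration 1: +8 →
  {1,2,4}  = complement {3,5,6}
  {1,3,5}  = complement {2,4,6}
  {2,5,6}  = {5,6} ∪ {2}
  {1,2,3,4}  = complement {5,6}
  {2,3,5,6}  = {3,5,6} ∪ {2}
  {2,4,5,6}  = {2,4,6} ∪ {5,6}
  {1,3,4,5,6}  = complement {2}
  {2,3,4,5,6}  = {2,4,6} ∪ {3,5,6}
  |family| = 14
Iteration 2: +11 →
  {1}  = complement {2,3,4,5,6}
  {1,3}  = complement {2,4,5,6}
  {1,4}  = complement {2,3,5,6}
  {1,3,4}  = complement {2,5,6}
  {1,2,3,5}  = {1,3,5} ∪ {2}
  {1,2,4,6}  = {2,4,6} ∪ {1,2,4}
  {1,3,5,6}  = {5,6} ∪ {1,3,5}
  {1,2,3,4,5}  = {1,3,5} ∪ {1,2,4}
  {1,2,3,4,6}  = {2,4,6} ∪ {1,2,3,4}
  {1,2,3,5,6}  = {1,3,5} ∪ {2,5,6}
  {1,2,4,5,6}  = {5,6} ∪ {1,2,4}
  |family| = 25
Iteration 3. New:
  {3}  = complement {1,2,4,5,6}
  {4}  = complement {1,2,3,5,6}
  {5}  = complement {1,2,3,4,6}
  {6}  = complement {1,2,3,4,5}
  {1,2}  = {2} ∪ {1}
  {2,4}  = complement {1,3,5,6}
  {3,5}  = complement {1,2,4,6}
  {4,6}  = complement {1,2,3,5}
  {1,2,3}  = {2} ∪ {1,3}
  {1,5,6}  = {5,6} ∪ {1}
  {1,2,5,6}  = {2,5,6} ∪ {1}
  {1,3,4,5}  = {1,3,5} ∪ {1,3,4}
  {1,4,5,6}  = {5,6} ∪ {1,4}
  |family| = 38
Iteration 4: 25 new —
  {1,5}  = {1} ∪ {5}
  {1,6}  = {1} ∪ {6}
  {2,3}  = complement {1,4,5,6}
  {2,5}  = {2} ∪ {5}
  {2,6}  = complement {1,3,4,5}
  {3,4}  = complement {1,2,5,6}
  {3,6}  = {3} ∪ {6}
  {4,5}  = {4} ∪ {5}
  {1,2,5}  = {1,2} ∪ {5}
  {1,2,6}  = {1,2} ∪ {6}
  {1,3,6}  = {1,3} ∪ {6}
  {1,4,5}  = {1,4} ∪ {5}
  {1,4,6}  = {1} ∪ {4,6}
  {2,3,4}  = complement {1,5,6}
  {2,3,5}  = {2} ∪ {3,5}
  {2,4,5}  = {2,4} ∪ {5}
  {3,4,5}  = {3,5} ∪ {4}
  {3,4,6}  = {3} ∪ {4,6}
  {4,5,6}  = complement {1,2,3}
  {1,2,3,6}  = {1,2,3} ∪ {6}
  {1,2,4,5}  = {1,2,4} ∪ {5}
  {1,3,4,6}  = {1,3} ∪ {4,6}
  {2,3,4,5}  = {3,5} ∪ {2,4}
  {2,3,4,6}  = {2,4,6} ∪ {3}
  {3,4,5,6}  = complement {1,2}
  |family| = 63
Iteration 5: 1 new —
  {2,3,6}  = complement {1,4,5}
  |family| = 64
Iteration 6 adds nothing — fixpoint reached.

σ(𝒢) = { ∅, {1}, {2}, {3}, {4}, {5}, {6}, {1,2}, {1,3}, {1,4}, {1,5}, {1,6}, {2,3}, {2,4}, {2,5}, {2,6}, {3,4}, {3,5}, {3,6}, {4,5}, {4,6}, {5,6}, {1,2,3}, {1,2,4}, {1,2,5}, {1,2,6}, {1,3,4}, {1,3,5}, {1,3,6}, {1,4,5}, {1,4,6}, {1,5,6}, {2,3,4}, {2,3,5}, {2,3,6}, {2,4,5}, {2,4,6}, {2,5,6}, {3,4,5}, {3,4,6}, {3,5,6}, {4,5,6}, {1,2,3,4}, {1,2,3,5}, {1,2,3,6}, {1,2,4,5}, {1,2,4,6}, {1,2,5,6}, {1,3,4,5}, {1,3,4,6}, {1,3,5,6}, {1,4,5,6}, {2,3,4,5}, {2,3,4,6}, {2,3,5,6}, {2,4,5,6}, {3,4,5,6}, {1,2,3,4,5}, {1,2,3,4,6}, {1,2,3,5,6}, {1,2,4,5,6}, {1,3,4,5,6}, {2,3,4,5,6}, X }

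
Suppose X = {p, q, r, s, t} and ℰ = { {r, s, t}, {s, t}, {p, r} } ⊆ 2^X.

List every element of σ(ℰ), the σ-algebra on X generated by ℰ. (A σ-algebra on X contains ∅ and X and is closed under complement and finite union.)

Begin from { ∅, {p, r}, {s, t}, {r, s, t}, X } (that is, ℰ plus ∅ and X).
Round 1: +4 →
  {p, q}  = ᶜ of {r, s, t}
  {p, q, r}  = ᶜ of {s, t}
  {q, s, t}  = ᶜ of {p, r}
  {p, r, s, t}  = {s, t} ∪ {p, r}
Round 2: +3 →
  {q}  = ᶜ of {p, r, s, t}
  {p, q, s, t}  = {p, q} ∪ {s, t}
  {q, r, s, t}  = {r, s, t} ∪ {q, s, t}
Round 3 (2 new):
  {p}  = ᶜ of {q, r, s, t}
  {r}  = ᶜ of {p, q, s, t}
Round 4: +2 →
  {q, r}  = {r} ∪ {q}
  {p, s, t}  = {s, t} ∪ {p}
Round 5 adds nothing — fixpoint reached.

σ(ℰ) = { ∅, {p}, {q}, {r}, {p, q}, {p, r}, {q, r}, {s, t}, {p, q, r}, {p, s, t}, {q, s, t}, {r, s, t}, {p, q, s, t}, {p, r, s, t}, {q, r, s, t}, X }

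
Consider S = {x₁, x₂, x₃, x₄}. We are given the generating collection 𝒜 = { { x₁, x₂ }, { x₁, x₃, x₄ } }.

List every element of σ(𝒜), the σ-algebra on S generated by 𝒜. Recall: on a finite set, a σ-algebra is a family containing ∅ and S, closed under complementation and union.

Answer: σ(𝒜) = { {}, { x₁ }, { x₂ }, { x₁, x₂ }, { x₃, x₄ }, { x₁, x₃, x₄ }, { x₂, x₃, x₄ }, S }

Derivation:
Take S₀ = 𝒜 ∪ {∅, S} = { {}, { x₁, x₂ }, { x₁, x₃, x₄ }, S }.
Iteration 1: +2 →
  { x₂ }  = { x₁, x₃, x₄ }ᶜ
  { x₃, x₄ }  = { x₁, x₂ }ᶜ
  |family| = 6
Iteration 2 adds 1:
  { x₂, x₃, x₄ }  = { x₃, x₄ } ∪ { x₂ }
  |family| = 7
Iteration 3 (1 new):
  { x₁ }  = { x₂, x₃, x₄ }ᶜ
  |family| = 8
Iteration 4: stable.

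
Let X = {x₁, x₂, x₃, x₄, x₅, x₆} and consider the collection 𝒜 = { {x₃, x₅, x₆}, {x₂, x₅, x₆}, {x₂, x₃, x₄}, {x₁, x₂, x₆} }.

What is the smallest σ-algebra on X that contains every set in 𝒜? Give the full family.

σ(𝒜) (64 sets): { {}, {x₁}, {x₂}, {x₃}, {x₄}, {x₅}, {x₆}, {x₁, x₂}, {x₁, x₃}, {x₁, x₄}, {x₁, x₅}, {x₁, x₆}, {x₂, x₃}, {x₂, x₄}, {x₂, x₅}, {x₂, x₆}, {x₃, x₄}, {x₃, x₅}, {x₃, x₆}, {x₄, x₅}, {x₄, x₆}, {x₅, x₆}, {x₁, x₂, x₃}, {x₁, x₂, x₄}, {x₁, x₂, x₅}, {x₁, x₂, x₆}, {x₁, x₃, x₄}, {x₁, x₃, x₅}, {x₁, x₃, x₆}, {x₁, x₄, x₅}, {x₁, x₄, x₆}, {x₁, x₅, x₆}, {x₂, x₃, x₄}, {x₂, x₃, x₅}, {x₂, x₃, x₆}, {x₂, x₄, x₅}, {x₂, x₄, x₆}, {x₂, x₅, x₆}, {x₃, x₄, x₅}, {x₃, x₄, x₆}, {x₃, x₅, x₆}, {x₄, x₅, x₆}, {x₁, x₂, x₃, x₄}, {x₁, x₂, x₃, x₅}, {x₁, x₂, x₃, x₆}, {x₁, x₂, x₄, x₅}, {x₁, x₂, x₄, x₆}, {x₁, x₂, x₅, x₆}, {x₁, x₃, x₄, x₅}, {x₁, x₃, x₄, x₆}, {x₁, x₃, x₅, x₆}, {x₁, x₄, x₅, x₆}, {x₂, x₃, x₄, x₅}, {x₂, x₃, x₄, x₆}, {x₂, x₃, x₅, x₆}, {x₂, x₄, x₅, x₆}, {x₃, x₄, x₅, x₆}, {x₁, x₂, x₃, x₄, x₅}, {x₁, x₂, x₃, x₄, x₆}, {x₁, x₂, x₃, x₅, x₆}, {x₁, x₂, x₄, x₅, x₆}, {x₁, x₃, x₄, x₅, x₆}, {x₂, x₃, x₄, x₅, x₆}, X }

Working:
Seed the family with 𝒜 together with ∅ and X: { {}, {x₁, x₂, x₆}, {x₂, x₃, x₄}, {x₂, x₅, x₆}, {x₃, x₅, x₆}, X }.
Step 1 (9 new):
  {x₁, x₂, x₄}  = ᶜ of {x₃, x₅, x₆}
  {x₁, x₃, x₄}  = ᶜ of {x₂, x₅, x₆}
  {x₁, x₅, x₆}  = ᶜ of {x₂, x₃, x₄}
  {x₃, x₄, x₅}  = ᶜ of {x₁, x₂, x₆}
  {x₁, x₂, x₅, x₆}  = {x₁, x₂, x₆} ∪ {x₂, x₅, x₆}
  {x₂, x₃, x₅, x₆}  = {x₃, x₅, x₆} ∪ {x₂, x₅, x₆}
  {x₁, x₂, x₃, x₄, x₆}  = {x₂, x₃, x₄} ∪ {x₁, x₂, x₆}
  {x₁, x₂, x₃, x₅, x₆}  = {x₃, x₅, x₆} ∪ {x₁, x₂, x₆}
  {x₂, x₃, x₄, x₅, x₆}  = {x₂, x₃, x₄} ∪ {x₃, x₅, x₆}
  [15 total]
Step 2. New:
  {x₁}  = ᶜ of {x₂, x₃, x₄, x₅, x₆}
  {x₄}  = ᶜ of {x₁, x₂, x₃, x₅, x₆}
  {x₅}  = ᶜ of {x₁, x₂, x₃, x₄, x₆}
  {x₁, x₄}  = ᶜ of {x₂, x₃, x₅, x₆}
  {x₃, x₄}  = ᶜ of {x₁, x₂, x₅, x₆}
  {x₁, x₂, x₃, x₄}  = {x₂, x₃, x₄} ∪ {x₁, x₂, x₄}
  {x₁, x₂, x₄, x₆}  = {x₁, x₂, x₄} ∪ {x₁, x₂, x₆}
  {x₁, x₃, x₄, x₅}  = {x₃, x₄, x₅} ∪ {x₁, x₃, x₄}
  {x₁, x₃, x₅, x₆}  = {x₁, x₅, x₆} ∪ {x₃, x₅, x₆}
  {x₂, x₃, x₄, x₅}  = {x₃, x₄, x₅} ∪ {x₂, x₃, x₄}
  {x₃, x₄, x₅, x₆}  = {x₃, x₄, x₅} ∪ {x₃, x₅, x₆}
  {x₁, x₂, x₃, x₄, x₅}  = {x₃, x₄, x₅} ∪ {x₁, x₂, x₄}
  {x₁, x₂, x₄, x₅, x₆}  = {x₂, x₅, x₆} ∪ {x₁, x₂, x₄}
  {x₁, x₃, x₄, x₅, x₆}  = {x₃, x₄, x₅} ∪ {x₁, x₅, x₆}
  [29 total]
Step 3 adds 15:
  {x₂}  = ᶜ of {x₁, x₃, x₄, x₅, x₆}
  {x₃}  = ᶜ of {x₁, x₂, x₄, x₅, x₆}
  {x₆}  = ᶜ of {x₁, x₂, x₃, x₄, x₅}
  {x₁, x₂}  = ᶜ of {x₃, x₄, x₅, x₆}
  {x₁, x₅}  = {x₅} ∪ {x₁}
  {x₁, x₆}  = ᶜ of {x₂, x₃, x₄, x₅}
  {x₂, x₄}  = ᶜ of {x₁, x₃, x₅, x₆}
  {x₂, x₆}  = ᶜ of {x₁, x₃, x₄, x₅}
  {x₃, x₅}  = ᶜ of {x₁, x₂, x₄, x₆}
  {x₄, x₅}  = {x₅} ∪ {x₄}
  {x₅, x₆}  = ᶜ of {x₁, x₂, x₃, x₄}
  {x₁, x₄, x₅}  = {x₁, x₄} ∪ {x₅}
  {x₁, x₂, x₄, x₅}  = {x₁, x₂, x₄} ∪ {x₅}
  {x₁, x₄, x₅, x₆}  = {x₁, x₄} ∪ {x₁, x₅, x₆}
  {x₂, x₄, x₅, x₆}  = {x₂, x₅, x₆} ∪ {x₄}
  [44 total]
Step 4: +20 →
  {x₁, x₃}  = ᶜ of {x₂, x₄, x₅, x₆}
  {x₂, x₃}  = ᶜ of {x₁, x₄, x₅, x₆}
  {x₂, x₅}  = {x₂} ∪ {x₅}
  {x₃, x₆}  = ᶜ of {x₁, x₂, x₄, x₅}
  {x₄, x₆}  = {x₄} ∪ {x₆}
  {x₁, x₂, x₃}  = {x₁, x₂} ∪ {x₃}
  {x₁, x₂, x₅}  = {x₂} ∪ {x₁, x₅}
  {x₁, x₃, x₅}  = {x₃, x₅} ∪ {x₁}
  {x₁, x₃, x₆}  = {x₁, x₆} ∪ {x₃}
  {x₁, x₄, x₆}  = {x₁, x₆} ∪ {x₄}
  {x₂, x₃, x₅}  = {x₂} ∪ {x₃, x₅}
  {x₂, x₃, x₆}  = ᶜ of {x₁, x₄, x₅}
  {x₂, x₄, x₅}  = {x₂} ∪ {x₄, x₅}
  {x₂, x₄, x₆}  = {x₂, x₆} ∪ {x₄}
  {x₃, x₄, x₆}  = {x₃, x₄} ∪ {x₆}
  {x₄, x₅, x₆}  = {x₄, x₅} ∪ {x₅, x₆}
  {x₁, x₂, x₃, x₅}  = {x₃, x₅} ∪ {x₁, x₂}
  {x₁, x₂, x₃, x₆}  = ᶜ of {x₄, x₅}
  {x₁, x₃, x₄, x₆}  = {x₃, x₄} ∪ {x₁, x₆}
  {x₂, x₃, x₄, x₆}  = ᶜ of {x₁, x₅}
  [64 total]
After Step 5 the family is unchanged; done.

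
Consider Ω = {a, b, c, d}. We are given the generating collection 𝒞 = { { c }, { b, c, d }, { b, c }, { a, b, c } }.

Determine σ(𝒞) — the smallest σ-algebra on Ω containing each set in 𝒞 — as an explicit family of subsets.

|σ(𝒞)| = 16.  σ(𝒞) = { ∅, { a }, { b }, { c }, { d }, { a, b }, { a, c }, { a, d }, { b, c }, { b, d }, { c, d }, { a, b, c }, { a, b, d }, { a, c, d }, { b, c, d }, Ω }

Working:
Seed the family with 𝒞 together with ∅ and Ω: { ∅, { c }, { b, c }, { a, b, c }, { b, c, d }, Ω }.
Pass 1 adds 4:
  { a }  = { b, c, d }ᶜ
  { d }  = { a, b, c }ᶜ
  { a, d }  = { b, c }ᶜ
  { a, b, d }  = { c }ᶜ
  — 10 sets.
Pass 2. New:
  { a, c }  = { c } ∪ { a }
  { c, d }  = { c } ∪ { d }
  { a, c, d }  = { c } ∪ { a, d }
  — 13 sets.
Pass 3: 3 new —
  { b }  = { a, c, d }ᶜ
  { a, b }  = { c, d }ᶜ
  { b, d }  = { a, c }ᶜ
  — 16 sets.
Pass 4: no new sets; the family is a σ-algebra.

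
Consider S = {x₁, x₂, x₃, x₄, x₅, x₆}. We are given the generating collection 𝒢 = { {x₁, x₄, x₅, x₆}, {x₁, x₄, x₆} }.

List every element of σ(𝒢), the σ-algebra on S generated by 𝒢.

σ(𝒢) = { ∅, {x₅}, {x₂, x₃}, {x₁, x₄, x₆}, {x₂, x₃, x₅}, {x₁, x₄, x₅, x₆}, {x₁, x₂, x₃, x₄, x₆}, S }

Working:
Seed the family with 𝒢 together with ∅ and S: { ∅, {x₁, x₄, x₆}, {x₁, x₄, x₅, x₆}, S }.
Round 1: 2 new —
  {x₂, x₃}  = S∖{x₁, x₄, x₅, x₆}
  {x₂, x₃, x₅}  = S∖{x₁, x₄, x₆}
  |family| = 6
Round 2: +1 →
  {x₁, x₂, x₃, x₄, x₆}  = {x₂, x₃} ∪ {x₁, x₄, x₆}
  |family| = 7
Round 3 adds 1:
  {x₅}  = S∖{x₁, x₂, x₃, x₄, x₆}
  |family| = 8
Round 4: already closed under ᶜ and ∪.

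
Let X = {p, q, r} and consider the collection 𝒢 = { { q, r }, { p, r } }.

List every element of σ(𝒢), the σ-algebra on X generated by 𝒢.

|σ(𝒢)| = 8.  σ(𝒢) = { {}, { p }, { q }, { r }, { p, q }, { p, r }, { q, r }, X }

Check:
Start: 𝒢 ∪ {∅, X} = { {}, { p, r }, { q, r }, X }.
Round 1 (2 new):
  { p }  = X∖{ q, r }
  { q }  = X∖{ p, r }
  [6 total]
Round 2: 1 new —
  { p, q }  = { q } ∪ { p }
  [7 total]
Round 3. New:
  { r }  = X∖{ p, q }
  [8 total]
Round 4: no new sets; the family is a σ-algebra.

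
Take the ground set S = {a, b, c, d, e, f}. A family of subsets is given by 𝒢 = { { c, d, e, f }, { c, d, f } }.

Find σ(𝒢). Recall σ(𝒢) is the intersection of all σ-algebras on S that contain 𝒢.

Begin from { ∅, { c, d, f }, { c, d, e, f }, S } (that is, 𝒢 plus ∅ and S).
Round 1 adds 2:
  { a, b }  = { c, d, e, f }ᶜ
  { a, b, e }  = { c, d, f }ᶜ
  |family| = 6
Round 2: 1 new —
  { a, b, c, d, f }  = { a, b } ∪ { c, d, f }
  |family| = 7
Round 3 (1 new):
  { e }  = { a, b, c, d, f }ᶜ
  |family| = 8
Round 4: stable.

σ(𝒢) = { ∅, { e }, { a, b }, { a, b, e }, { c, d, f }, { c, d, e, f }, { a, b, c, d, f }, S }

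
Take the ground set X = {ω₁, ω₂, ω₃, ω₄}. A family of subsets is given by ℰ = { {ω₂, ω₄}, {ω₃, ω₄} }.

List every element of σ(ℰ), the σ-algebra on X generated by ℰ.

σ(ℰ) = { {}, {ω₁}, {ω₂}, {ω₃}, {ω₄}, {ω₁, ω₂}, {ω₁, ω₃}, {ω₁, ω₄}, {ω₂, ω₃}, {ω₂, ω₄}, {ω₃, ω₄}, {ω₁, ω₂, ω₃}, {ω₁, ω₂, ω₄}, {ω₁, ω₃, ω₄}, {ω₂, ω₃, ω₄}, X }

Working:
Seed the family with ℰ together with ∅ and X: { {}, {ω₂, ω₄}, {ω₃, ω₄}, X }.
Step 1 adds 3:
  {ω₁, ω₂}  = {ω₃, ω₄}ᶜ
  {ω₁, ω₃}  = {ω₂, ω₄}ᶜ
  {ω₂, ω₃, ω₄}  = {ω₃, ω₄} ∪ {ω₂, ω₄}
  — 7 sets.
Step 2 (4 new):
  {ω₁}  = {ω₂, ω₃, ω₄}ᶜ
  {ω₁, ω₂, ω₃}  = {ω₁, ω₂} ∪ {ω₁, ω₃}
  {ω₁, ω₂, ω₄}  = {ω₁, ω₂} ∪ {ω₂, ω₄}
  {ω₁, ω₃, ω₄}  = {ω₃, ω₄} ∪ {ω₁, ω₃}
  — 11 sets.
Step 3: 3 new —
  {ω₂}  = {ω₁, ω₃, ω₄}ᶜ
  {ω₃}  = {ω₁, ω₂, ω₄}ᶜ
  {ω₄}  = {ω₁, ω₂, ω₃}ᶜ
  — 14 sets.
Step 4. New:
  {ω₁, ω₄}  = {ω₄} ∪ {ω₁}
  {ω₂, ω₃}  = {ω₃} ∪ {ω₂}
  — 16 sets.
Step 5: no new sets; the family is a σ-algebra.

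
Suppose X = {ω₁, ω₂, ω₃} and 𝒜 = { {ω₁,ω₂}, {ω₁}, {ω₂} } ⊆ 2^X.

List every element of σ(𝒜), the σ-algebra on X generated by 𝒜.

|σ(𝒜)| = 8.  σ(𝒜) = { {}, {ω₁}, {ω₂}, {ω₃}, {ω₁,ω₂}, {ω₁,ω₃}, {ω₂,ω₃}, X }

Working:
Initial family (5 sets): { {}, {ω₁}, {ω₂}, {ω₁,ω₂}, X }.
Pass 1: +3 →
  {ω₃}  = ᶜ of {ω₁,ω₂}
  {ω₁,ω₃}  = ᶜ of {ω₂}
  {ω₂,ω₃}  = ᶜ of {ω₁}
  — 8 sets.
Pass 2 adds nothing — fixpoint reached.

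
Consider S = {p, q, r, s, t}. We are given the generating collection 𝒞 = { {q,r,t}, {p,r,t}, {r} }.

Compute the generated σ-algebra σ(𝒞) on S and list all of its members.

Seed the family with 𝒞 together with ∅ and S: { ∅, {r}, {p,r,t}, {q,r,t}, S }.
Step 1. New:
  {p,s}  = ᶜ of {q,r,t}
  {q,s}  = ᶜ of {p,r,t}
  {p,q,r,t}  = {q,r,t} ∪ {p,r,t}
  {p,q,s,t}  = ᶜ of {r}
  (now 9)
Step 2. New:
  {s}  = ᶜ of {p,q,r,t}
  {p,q,s}  = {p,s} ∪ {q,s}
  {p,r,s}  = {r} ∪ {p,s}
  {q,r,s}  = {r} ∪ {q,s}
  {p,r,s,t}  = {p,r,t} ∪ {p,s}
  {q,r,s,t}  = {q,r,t} ∪ {q,s}
  (now 15)
Step 3 adds 7:
  {p}  = ᶜ of {q,r,s,t}
  {q}  = ᶜ of {p,r,s,t}
  {p,t}  = ᶜ of {q,r,s}
  {q,t}  = ᶜ of {p,r,s}
  {r,s}  = {r} ∪ {s}
  {r,t}  = ᶜ of {p,q,s}
  {p,q,r,s}  = {r} ∪ {p,q,s}
  (now 22)
Step 4. New:
  {t}  = ᶜ of {p,q,r,s}
  {p,q}  = {q} ∪ {p}
  {p,r}  = {r} ∪ {p}
  {q,r}  = {q} ∪ {r}
  {p,q,t}  = ᶜ of {r,s}
  {p,s,t}  = {p,s} ∪ {p,t}
  {q,s,t}  = {q,t} ∪ {q,s}
  {r,s,t}  = {r,s} ∪ {r,t}
  (now 30)
Step 5. New:
  {s,t}  = {t} ∪ {s}
  {p,q,r}  = {p,q} ∪ {r}
  (now 32)
Step 6: stable.

|σ(𝒞)| = 32.  σ(𝒞) = { ∅, {p}, {q}, {r}, {s}, {t}, {p,q}, {p,r}, {p,s}, {p,t}, {q,r}, {q,s}, {q,t}, {r,s}, {r,t}, {s,t}, {p,q,r}, {p,q,s}, {p,q,t}, {p,r,s}, {p,r,t}, {p,s,t}, {q,r,s}, {q,r,t}, {q,s,t}, {r,s,t}, {p,q,r,s}, {p,q,r,t}, {p,q,s,t}, {p,r,s,t}, {q,r,s,t}, S }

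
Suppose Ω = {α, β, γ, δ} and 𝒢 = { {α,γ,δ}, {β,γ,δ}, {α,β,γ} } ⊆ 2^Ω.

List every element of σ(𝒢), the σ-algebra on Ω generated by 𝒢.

Answer: σ(𝒢) = { {}, {α}, {β}, {γ}, {δ}, {α,β}, {α,γ}, {α,δ}, {β,γ}, {β,δ}, {γ,δ}, {α,β,γ}, {α,β,δ}, {α,γ,δ}, {β,γ,δ}, Ω }

Derivation:
Start: 𝒢 ∪ {∅, Ω} = { {}, {α,β,γ}, {α,γ,δ}, {β,γ,δ}, Ω }.
Round 1. New:
  {α}  = {β,γ,δ}ᶜ
  {β}  = {α,γ,δ}ᶜ
  {δ}  = {α,β,γ}ᶜ
  |family| = 8
Round 2. New:
  {α,β}  = {β} ∪ {α}
  {α,δ}  = {δ} ∪ {α}
  {β,δ}  = {δ} ∪ {β}
  |family| = 11
Round 3: 4 new —
  {α,γ}  = {β,δ}ᶜ
  {β,γ}  = {α,δ}ᶜ
  {γ,δ}  = {α,β}ᶜ
  {α,β,δ}  = {α,δ} ∪ {α,β}
  |family| = 15
Round 4 (1 new):
  {γ}  = {α,β,δ}ᶜ
  |family| = 16
Round 5 adds nothing — fixpoint reached.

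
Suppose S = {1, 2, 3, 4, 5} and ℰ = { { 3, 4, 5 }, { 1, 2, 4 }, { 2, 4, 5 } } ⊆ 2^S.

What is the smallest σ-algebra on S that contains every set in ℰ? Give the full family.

Initial family (5 sets): { ∅, { 1, 2, 4 }, { 2, 4, 5 }, { 3, 4, 5 }, S }.
Round 1 (5 new):
  { 1, 2 }  = S∖{ 3, 4, 5 }
  { 1, 3 }  = S∖{ 2, 4, 5 }
  { 3, 5 }  = S∖{ 1, 2, 4 }
  { 1, 2, 4, 5 }  = { 1, 2, 4 } ∪ { 2, 4, 5 }
  { 2, 3, 4, 5 }  = { 3, 4, 5 } ∪ { 2, 4, 5 }
  (now 10)
Round 2: 7 new —
  { 1 }  = S∖{ 2, 3, 4, 5 }
  { 3 }  = S∖{ 1, 2, 4, 5 }
  { 1, 2, 3 }  = { 1, 2 } ∪ { 1, 3 }
  { 1, 3, 5 }  = { 1, 3 } ∪ { 3, 5 }
  { 1, 2, 3, 4 }  = { 1, 2, 4 } ∪ { 1, 3 }
  { 1, 2, 3, 5 }  = { 1, 2 } ∪ { 3, 5 }
  { 1, 3, 4, 5 }  = { 3, 4, 5 } ∪ { 1, 3 }
  (now 17)
Round 3. New:
  { 2 }  = S∖{ 1, 3, 4, 5 }
  { 4 }  = S∖{ 1, 2, 3, 5 }
  { 5 }  = S∖{ 1, 2, 3, 4 }
  { 2, 4 }  = S∖{ 1, 3, 5 }
  { 4, 5 }  = S∖{ 1, 2, 3 }
  (now 22)
Round 4. New:
  { 1, 4 }  = { 4 } ∪ { 1 }
  { 1, 5 }  = { 5 } ∪ { 1 }
  { 2, 3 }  = { 2 } ∪ { 3 }
  { 2, 5 }  = { 2 } ∪ { 5 }
  { 3, 4 }  = { 3 } ∪ { 4 }
  { 1, 2, 5 }  = { 1, 2 } ∪ { 5 }
  { 1, 3, 4 }  = { 1, 3 } ∪ { 4 }
  { 1, 4, 5 }  = { 4, 5 } ∪ { 1 }
  { 2, 3, 4 }  = { 3 } ∪ { 2, 4 }
  { 2, 3, 5 }  = { 2 } ∪ { 3, 5 }
  (now 32)
Round 5: stable.

Hence σ(ℰ) has 32 members: { ∅, { 1 }, { 2 }, { 3 }, { 4 }, { 5 }, { 1, 2 }, { 1, 3 }, { 1, 4 }, { 1, 5 }, { 2, 3 }, { 2, 4 }, { 2, 5 }, { 3, 4 }, { 3, 5 }, { 4, 5 }, { 1, 2, 3 }, { 1, 2, 4 }, { 1, 2, 5 }, { 1, 3, 4 }, { 1, 3, 5 }, { 1, 4, 5 }, { 2, 3, 4 }, { 2, 3, 5 }, { 2, 4, 5 }, { 3, 4, 5 }, { 1, 2, 3, 4 }, { 1, 2, 3, 5 }, { 1, 2, 4, 5 }, { 1, 3, 4, 5 }, { 2, 3, 4, 5 }, S }.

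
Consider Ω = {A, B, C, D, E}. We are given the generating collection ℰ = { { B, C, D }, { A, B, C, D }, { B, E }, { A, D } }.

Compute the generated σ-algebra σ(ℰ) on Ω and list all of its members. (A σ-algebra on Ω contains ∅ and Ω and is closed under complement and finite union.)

|σ(ℰ)| = 32.  σ(ℰ) = { ∅, { A }, { B }, { C }, { D }, { E }, { A, B }, { A, C }, { A, D }, { A, E }, { B, C }, { B, D }, { B, E }, { C, D }, { C, E }, { D, E }, { A, B, C }, { A, B, D }, { A, B, E }, { A, C, D }, { A, C, E }, { A, D, E }, { B, C, D }, { B, C, E }, { B, D, E }, { C, D, E }, { A, B, C, D }, { A, B, C, E }, { A, B, D, E }, { A, C, D, E }, { B, C, D, E }, Ω }

Derivation:
Start: ℰ ∪ {∅, Ω} = { ∅, { A, D }, { B, E }, { B, C, D }, { A, B, C, D }, Ω }.
Pass 1: 6 new —
  { E }  = { A, B, C, D }ᶜ
  { A, E }  = { B, C, D }ᶜ
  { A, C, D }  = { B, E }ᶜ
  { B, C, E }  = { A, D }ᶜ
  { A, B, D, E }  = { B, E } ∪ { A, D }
  { B, C, D, E }  = { B, E } ∪ { B, C, D }
  |family| = 12
Pass 2 adds 6:
  { A }  = { B, C, D, E }ᶜ
  { C }  = { A, B, D, E }ᶜ
  { A, B, E }  = { B, E } ∪ { A, E }
  { A, D, E }  = { E } ∪ { A, D }
  { A, B, C, E }  = { B, C, E } ∪ { A, E }
  { A, C, D, E }  = { E } ∪ { A, C, D }
  |family| = 18
Pass 3: +7 →
  { B }  = { A, C, D, E }ᶜ
  { D }  = { A, B, C, E }ᶜ
  { A, C }  = { C } ∪ { A }
  { B, C }  = { A, D, E }ᶜ
  { C, D }  = { A, B, E }ᶜ
  { C, E }  = { C } ∪ { E }
  { A, C, E }  = { C } ∪ { A, E }
  |family| = 25
Pass 4 (7 new):
  { A, B }  = { B } ∪ { A }
  { B, D }  = { A, C, E }ᶜ
  { D, E }  = { E } ∪ { D }
  { A, B, C }  = { B } ∪ { A, C }
  { A, B, D }  = { C, E }ᶜ
  { B, D, E }  = { A, C }ᶜ
  { C, D, E }  = { C, D } ∪ { E }
  |family| = 32
Pass 5 adds nothing — fixpoint reached.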